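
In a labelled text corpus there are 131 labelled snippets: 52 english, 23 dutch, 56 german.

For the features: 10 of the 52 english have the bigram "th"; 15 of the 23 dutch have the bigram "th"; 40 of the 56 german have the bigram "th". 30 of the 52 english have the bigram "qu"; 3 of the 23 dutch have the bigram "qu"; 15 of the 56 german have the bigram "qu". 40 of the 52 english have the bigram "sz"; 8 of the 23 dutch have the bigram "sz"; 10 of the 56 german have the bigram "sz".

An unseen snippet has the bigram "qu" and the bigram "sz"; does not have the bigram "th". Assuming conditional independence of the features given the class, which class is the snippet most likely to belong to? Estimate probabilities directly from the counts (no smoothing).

english

english: (52/131) × (42/52) × (30/52) × (40/52) ≈ 0.142283
dutch: (23/131) × (8/23) × (3/23) × (8/23) ≈ 0.0027706
german: (56/131) × (16/56) × (15/56) × (10/56) ≈ 0.00584203
Highest score → english.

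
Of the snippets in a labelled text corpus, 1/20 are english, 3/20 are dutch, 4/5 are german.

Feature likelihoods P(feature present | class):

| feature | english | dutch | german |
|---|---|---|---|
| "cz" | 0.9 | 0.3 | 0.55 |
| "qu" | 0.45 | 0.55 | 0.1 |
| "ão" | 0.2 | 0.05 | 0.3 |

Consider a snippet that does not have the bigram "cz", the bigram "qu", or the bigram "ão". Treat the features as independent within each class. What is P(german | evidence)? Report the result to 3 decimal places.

0.828

english: 0.05 × (1−0.9) × (1−0.45) × (1−0.2) = 0.0022
dutch: 0.15 × (1−0.3) × (1−0.55) × (1−0.05) = 0.0448875
german: 0.8 × (1−0.55) × (1−0.1) × (1−0.3) = 0.2268
P(german | x) = 0.2268 / 0.2738875 ≈ 0.828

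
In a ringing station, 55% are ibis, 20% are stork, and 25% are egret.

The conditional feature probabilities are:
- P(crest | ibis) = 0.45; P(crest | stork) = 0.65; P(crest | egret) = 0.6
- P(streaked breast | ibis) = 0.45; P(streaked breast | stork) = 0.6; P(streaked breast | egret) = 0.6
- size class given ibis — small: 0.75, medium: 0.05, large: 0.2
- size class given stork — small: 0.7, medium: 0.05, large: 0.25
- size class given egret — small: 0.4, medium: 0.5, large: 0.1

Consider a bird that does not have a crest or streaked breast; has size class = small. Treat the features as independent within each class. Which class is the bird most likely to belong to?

ibis: 0.55 × (1−0.45) × (1−0.45) × 0.75 = 0.12478125
stork: 0.2 × (1−0.65) × (1−0.6) × 0.7 = 0.0196
egret: 0.25 × (1−0.6) × (1−0.6) × 0.4 = 0.016
Highest score → ibis.

ibis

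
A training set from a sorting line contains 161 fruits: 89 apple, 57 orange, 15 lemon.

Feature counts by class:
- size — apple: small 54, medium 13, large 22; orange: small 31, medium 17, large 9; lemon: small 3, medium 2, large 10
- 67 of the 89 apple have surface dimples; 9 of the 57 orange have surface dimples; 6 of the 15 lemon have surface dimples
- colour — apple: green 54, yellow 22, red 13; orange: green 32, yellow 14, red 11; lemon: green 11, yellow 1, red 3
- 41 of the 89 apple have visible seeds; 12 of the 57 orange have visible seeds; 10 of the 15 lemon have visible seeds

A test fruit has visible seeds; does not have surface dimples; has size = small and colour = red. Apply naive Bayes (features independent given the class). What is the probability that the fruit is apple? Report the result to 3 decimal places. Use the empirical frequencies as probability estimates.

apple: (89/161) × (54/89) × (22/89) × (13/89) × (41/89) ≈ 0.00557889
orange: (57/161) × (31/57) × (48/57) × (11/57) × (12/57) ≈ 0.00658759
lemon: (15/161) × (3/15) × (9/15) × (3/15) × (10/15) ≈ 0.00149068
P(apple | x) = 0.00557889 / 0.01365716 ≈ 0.408

0.408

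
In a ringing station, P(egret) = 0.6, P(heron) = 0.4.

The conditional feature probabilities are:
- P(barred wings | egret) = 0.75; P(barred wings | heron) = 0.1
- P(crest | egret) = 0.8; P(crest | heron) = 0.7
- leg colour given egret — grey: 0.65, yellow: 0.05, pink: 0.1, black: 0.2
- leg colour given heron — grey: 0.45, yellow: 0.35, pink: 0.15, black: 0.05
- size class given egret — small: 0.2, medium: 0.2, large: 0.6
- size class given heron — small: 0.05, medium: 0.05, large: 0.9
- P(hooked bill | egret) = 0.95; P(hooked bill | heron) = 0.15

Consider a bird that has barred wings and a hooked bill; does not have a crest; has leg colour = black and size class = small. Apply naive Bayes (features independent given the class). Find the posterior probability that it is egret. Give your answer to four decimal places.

egret: 0.6 × 0.75 × (1−0.8) × 0.2 × 0.2 × 0.95 = 0.00342
heron: 0.4 × 0.1 × (1−0.7) × 0.05 × 0.05 × 0.15 = 0.0000045
P(egret | x) = 0.00342 / 0.0034245 ≈ 0.9987

0.9987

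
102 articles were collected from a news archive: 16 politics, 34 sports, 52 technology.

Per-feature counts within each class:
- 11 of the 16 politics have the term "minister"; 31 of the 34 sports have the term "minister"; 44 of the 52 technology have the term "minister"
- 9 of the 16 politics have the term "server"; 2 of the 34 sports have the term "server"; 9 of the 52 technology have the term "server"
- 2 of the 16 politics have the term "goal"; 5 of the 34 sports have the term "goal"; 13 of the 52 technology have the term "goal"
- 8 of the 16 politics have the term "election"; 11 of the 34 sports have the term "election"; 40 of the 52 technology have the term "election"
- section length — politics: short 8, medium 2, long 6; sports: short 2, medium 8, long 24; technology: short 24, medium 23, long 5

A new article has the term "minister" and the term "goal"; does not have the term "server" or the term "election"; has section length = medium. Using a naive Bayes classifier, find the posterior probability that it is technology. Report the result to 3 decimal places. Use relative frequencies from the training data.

politics: (16/102) × (11/16) × (7/16) × (2/16) × (8/16) × (2/16) ≈ 0.000368604
sports: (34/102) × (31/34) × (32/34) × (5/34) × (23/34) × (8/34) ≈ 0.00669551
technology: (52/102) × (44/52) × (43/52) × (13/52) × (12/52) × (23/52) ≈ 0.00910249
P(technology | x) = 0.00910249 / 0.016166604 ≈ 0.563

0.563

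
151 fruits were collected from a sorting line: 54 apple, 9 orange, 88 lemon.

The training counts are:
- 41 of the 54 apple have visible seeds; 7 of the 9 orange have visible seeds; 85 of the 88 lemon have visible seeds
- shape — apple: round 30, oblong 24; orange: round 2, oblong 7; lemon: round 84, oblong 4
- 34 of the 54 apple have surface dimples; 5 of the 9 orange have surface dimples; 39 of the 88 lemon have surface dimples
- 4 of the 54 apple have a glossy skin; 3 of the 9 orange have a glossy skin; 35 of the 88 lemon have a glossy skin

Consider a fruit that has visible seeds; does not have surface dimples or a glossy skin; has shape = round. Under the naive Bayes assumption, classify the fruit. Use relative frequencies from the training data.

apple: (54/151) × (41/54) × (30/54) × (20/54) × (50/54) ≈ 0.0517305
orange: (9/151) × (7/9) × (2/9) × (4/9) × (6/9) ≈ 0.00305235
lemon: (88/151) × (85/88) × (84/88) × (49/88) × (53/88) ≈ 0.180196
Highest score → lemon.

lemon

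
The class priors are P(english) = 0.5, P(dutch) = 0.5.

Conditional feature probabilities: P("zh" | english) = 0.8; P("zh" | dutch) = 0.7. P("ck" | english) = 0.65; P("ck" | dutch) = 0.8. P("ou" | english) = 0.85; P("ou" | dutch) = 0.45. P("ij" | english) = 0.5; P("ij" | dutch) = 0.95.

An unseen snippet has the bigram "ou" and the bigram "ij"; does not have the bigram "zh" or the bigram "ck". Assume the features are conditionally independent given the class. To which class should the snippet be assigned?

english

english: 0.5 × (1−0.8) × (1−0.65) × 0.85 × 0.5 = 0.014875
dutch: 0.5 × (1−0.7) × (1−0.8) × 0.45 × 0.95 = 0.012825
Highest score → english.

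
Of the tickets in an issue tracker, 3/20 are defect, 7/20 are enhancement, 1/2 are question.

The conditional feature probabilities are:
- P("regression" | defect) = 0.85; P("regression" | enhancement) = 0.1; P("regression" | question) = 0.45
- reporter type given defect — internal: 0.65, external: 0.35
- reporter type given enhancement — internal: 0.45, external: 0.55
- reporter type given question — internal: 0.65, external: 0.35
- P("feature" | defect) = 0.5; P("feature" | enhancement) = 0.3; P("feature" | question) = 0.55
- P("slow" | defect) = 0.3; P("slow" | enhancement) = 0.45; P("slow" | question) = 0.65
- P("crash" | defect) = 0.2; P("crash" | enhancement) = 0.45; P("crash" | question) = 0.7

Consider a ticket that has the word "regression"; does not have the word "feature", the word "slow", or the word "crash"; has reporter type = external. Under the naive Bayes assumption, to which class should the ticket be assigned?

defect: 0.15 × 0.85 × 0.35 × (1−0.5) × (1−0.3) × (1−0.2) = 0.012495
enhancement: 0.35 × 0.1 × 0.55 × (1−0.3) × (1−0.45) × (1−0.45) = 0.0040761875
question: 0.5 × 0.45 × 0.35 × (1−0.55) × (1−0.65) × (1−0.7) = 0.0037209375
Highest score → defect.

defect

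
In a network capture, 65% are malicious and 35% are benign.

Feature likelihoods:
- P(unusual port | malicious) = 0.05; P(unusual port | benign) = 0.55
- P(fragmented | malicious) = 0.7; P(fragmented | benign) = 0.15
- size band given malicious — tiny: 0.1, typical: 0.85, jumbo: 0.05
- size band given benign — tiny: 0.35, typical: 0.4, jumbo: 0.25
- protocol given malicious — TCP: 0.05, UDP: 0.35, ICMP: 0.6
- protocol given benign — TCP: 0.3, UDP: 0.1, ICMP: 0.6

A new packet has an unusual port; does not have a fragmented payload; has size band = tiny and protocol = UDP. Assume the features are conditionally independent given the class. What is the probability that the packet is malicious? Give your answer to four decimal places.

malicious: 0.65 × 0.05 × (1−0.7) × 0.1 × 0.35 = 0.00034125
benign: 0.35 × 0.55 × (1−0.15) × 0.35 × 0.1 = 0.005726875
P(malicious | x) = 0.00034125 / 0.006068125 ≈ 0.0562

0.0562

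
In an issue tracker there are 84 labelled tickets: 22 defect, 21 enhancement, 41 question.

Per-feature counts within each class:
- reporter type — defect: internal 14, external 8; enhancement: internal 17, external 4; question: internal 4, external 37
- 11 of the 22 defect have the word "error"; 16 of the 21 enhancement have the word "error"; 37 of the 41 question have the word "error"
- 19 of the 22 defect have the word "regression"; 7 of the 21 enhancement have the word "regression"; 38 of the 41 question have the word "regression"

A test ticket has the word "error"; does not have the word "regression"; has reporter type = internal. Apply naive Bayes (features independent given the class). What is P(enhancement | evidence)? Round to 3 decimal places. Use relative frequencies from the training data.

defect: (22/84) × (14/22) × (11/22) × (3/22) ≈ 0.0113636
enhancement: (21/84) × (17/21) × (16/21) × (14/21) ≈ 0.102797
question: (41/84) × (4/41) × (37/41) × (3/41) ≈ 0.00314439
P(enhancement | x) = 0.102797 / 0.11730499 ≈ 0.876

0.876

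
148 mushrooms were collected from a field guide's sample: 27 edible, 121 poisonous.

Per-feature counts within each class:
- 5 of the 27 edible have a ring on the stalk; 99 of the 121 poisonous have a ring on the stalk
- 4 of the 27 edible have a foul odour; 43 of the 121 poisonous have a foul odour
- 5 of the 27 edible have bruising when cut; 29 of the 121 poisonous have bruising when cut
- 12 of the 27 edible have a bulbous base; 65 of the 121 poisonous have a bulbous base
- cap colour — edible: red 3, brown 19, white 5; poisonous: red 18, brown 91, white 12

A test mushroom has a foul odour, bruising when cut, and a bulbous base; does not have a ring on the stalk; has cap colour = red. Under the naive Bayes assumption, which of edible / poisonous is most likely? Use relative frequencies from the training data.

edible: (27/148) × (22/27) × (4/27) × (5/27) × (12/27) × (3/27) ≈ 0.00020139
poisonous: (121/148) × (22/121) × (43/121) × (29/121) × (65/121) × (18/121) ≈ 0.00101175
Highest score → poisonous.

poisonous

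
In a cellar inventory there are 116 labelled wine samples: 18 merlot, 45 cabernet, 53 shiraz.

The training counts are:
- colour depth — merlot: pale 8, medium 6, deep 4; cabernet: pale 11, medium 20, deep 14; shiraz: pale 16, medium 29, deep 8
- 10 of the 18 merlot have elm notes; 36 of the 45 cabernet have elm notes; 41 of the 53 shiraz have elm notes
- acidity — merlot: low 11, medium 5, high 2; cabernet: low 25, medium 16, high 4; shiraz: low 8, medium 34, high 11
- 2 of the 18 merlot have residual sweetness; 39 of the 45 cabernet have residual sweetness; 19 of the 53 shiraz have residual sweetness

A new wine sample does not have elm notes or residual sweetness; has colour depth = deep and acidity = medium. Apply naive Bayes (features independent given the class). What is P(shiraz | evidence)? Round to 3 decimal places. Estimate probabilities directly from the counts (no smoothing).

0.566

merlot: (18/116) × (4/18) × (8/18) × (5/18) × (16/18) ≈ 0.00378412
cabernet: (45/116) × (14/45) × (9/45) × (16/45) × (6/45) ≈ 0.00114432
shiraz: (53/116) × (8/53) × (12/53) × (34/53) × (34/53) ≈ 0.00642604
P(shiraz | x) = 0.00642604 / 0.01135448 ≈ 0.566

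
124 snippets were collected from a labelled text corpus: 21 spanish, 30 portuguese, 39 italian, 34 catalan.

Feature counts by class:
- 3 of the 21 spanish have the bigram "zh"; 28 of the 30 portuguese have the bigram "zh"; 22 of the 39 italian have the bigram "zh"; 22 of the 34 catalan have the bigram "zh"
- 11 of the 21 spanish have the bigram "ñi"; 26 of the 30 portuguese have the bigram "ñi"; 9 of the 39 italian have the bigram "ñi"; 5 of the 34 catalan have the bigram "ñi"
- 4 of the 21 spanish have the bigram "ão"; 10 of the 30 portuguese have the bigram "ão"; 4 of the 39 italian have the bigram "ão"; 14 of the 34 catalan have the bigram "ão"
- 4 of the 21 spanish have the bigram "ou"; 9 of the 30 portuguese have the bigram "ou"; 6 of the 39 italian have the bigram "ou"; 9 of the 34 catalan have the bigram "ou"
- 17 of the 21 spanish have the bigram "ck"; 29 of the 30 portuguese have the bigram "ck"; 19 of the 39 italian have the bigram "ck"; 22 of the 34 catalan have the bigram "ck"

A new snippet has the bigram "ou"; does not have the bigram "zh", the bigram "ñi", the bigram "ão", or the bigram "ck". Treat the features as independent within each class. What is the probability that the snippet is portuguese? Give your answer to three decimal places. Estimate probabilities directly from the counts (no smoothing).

0.001

spanish: (21/124) × (18/21) × (10/21) × (17/21) × (4/21) × (4/21) ≈ 0.00203022
portuguese: (30/124) × (2/30) × (4/30) × (20/30) × (9/30) × (1/30) ≈ 0.0000143369
italian: (39/124) × (17/39) × (30/39) × (35/39) × (6/39) × (20/39) ≈ 0.00746688
catalan: (34/124) × (12/34) × (29/34) × (20/34) × (9/34) × (12/34) ≈ 0.00453624
P(portuguese | x) = 0.0000143369 / 0.0140476769 ≈ 0.001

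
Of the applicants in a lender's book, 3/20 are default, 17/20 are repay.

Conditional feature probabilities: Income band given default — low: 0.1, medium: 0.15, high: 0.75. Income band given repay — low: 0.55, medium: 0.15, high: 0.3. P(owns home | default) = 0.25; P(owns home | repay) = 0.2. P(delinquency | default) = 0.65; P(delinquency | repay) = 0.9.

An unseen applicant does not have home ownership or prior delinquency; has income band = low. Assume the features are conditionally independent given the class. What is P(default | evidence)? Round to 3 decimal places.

default: 0.15 × 0.1 × (1−0.25) × (1−0.65) = 0.0039375
repay: 0.85 × 0.55 × (1−0.2) × (1−0.9) = 0.0374
P(default | x) = 0.0039375 / 0.0413375 ≈ 0.095

0.095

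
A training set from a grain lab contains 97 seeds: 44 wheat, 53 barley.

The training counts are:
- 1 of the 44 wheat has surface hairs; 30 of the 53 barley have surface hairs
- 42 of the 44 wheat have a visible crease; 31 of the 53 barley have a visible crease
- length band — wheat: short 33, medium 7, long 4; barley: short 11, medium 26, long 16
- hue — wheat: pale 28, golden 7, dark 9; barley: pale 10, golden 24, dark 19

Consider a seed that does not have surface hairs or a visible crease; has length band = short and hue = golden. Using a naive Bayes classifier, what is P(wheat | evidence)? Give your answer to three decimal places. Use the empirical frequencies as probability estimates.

0.206

wheat: (44/97) × (43/44) × (2/44) × (33/44) × (7/44) ≈ 0.00240426
barley: (53/97) × (23/53) × (22/53) × (11/53) × (24/53) ≈ 0.00925028
P(wheat | x) = 0.00240426 / 0.01165454 ≈ 0.206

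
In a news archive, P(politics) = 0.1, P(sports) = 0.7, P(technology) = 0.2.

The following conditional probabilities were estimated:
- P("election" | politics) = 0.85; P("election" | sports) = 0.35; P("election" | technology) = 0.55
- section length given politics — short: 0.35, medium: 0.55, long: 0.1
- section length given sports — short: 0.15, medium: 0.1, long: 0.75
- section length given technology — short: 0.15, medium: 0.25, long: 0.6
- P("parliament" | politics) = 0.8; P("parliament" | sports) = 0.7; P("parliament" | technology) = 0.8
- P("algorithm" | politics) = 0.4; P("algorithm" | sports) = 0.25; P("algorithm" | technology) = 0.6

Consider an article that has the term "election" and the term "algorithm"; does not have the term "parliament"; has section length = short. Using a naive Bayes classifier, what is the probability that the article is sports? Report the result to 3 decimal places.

politics: 0.1 × 0.85 × 0.35 × (1−0.8) × 0.4 = 0.00238
sports: 0.7 × 0.35 × 0.15 × (1−0.7) × 0.25 = 0.00275625
technology: 0.2 × 0.55 × 0.15 × (1−0.8) × 0.6 = 0.00198
P(sports | x) = 0.00275625 / 0.00711625 ≈ 0.387

0.387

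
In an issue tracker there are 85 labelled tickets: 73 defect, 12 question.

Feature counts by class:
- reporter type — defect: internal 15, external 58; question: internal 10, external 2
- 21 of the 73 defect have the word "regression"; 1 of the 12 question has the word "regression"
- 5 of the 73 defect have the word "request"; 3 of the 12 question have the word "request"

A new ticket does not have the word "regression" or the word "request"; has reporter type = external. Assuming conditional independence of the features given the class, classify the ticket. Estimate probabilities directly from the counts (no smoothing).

defect

defect: (73/85) × (58/73) × (52/73) × (68/73) ≈ 0.452768
question: (12/85) × (2/12) × (11/12) × (9/12) ≈ 0.0161765
Highest score → defect.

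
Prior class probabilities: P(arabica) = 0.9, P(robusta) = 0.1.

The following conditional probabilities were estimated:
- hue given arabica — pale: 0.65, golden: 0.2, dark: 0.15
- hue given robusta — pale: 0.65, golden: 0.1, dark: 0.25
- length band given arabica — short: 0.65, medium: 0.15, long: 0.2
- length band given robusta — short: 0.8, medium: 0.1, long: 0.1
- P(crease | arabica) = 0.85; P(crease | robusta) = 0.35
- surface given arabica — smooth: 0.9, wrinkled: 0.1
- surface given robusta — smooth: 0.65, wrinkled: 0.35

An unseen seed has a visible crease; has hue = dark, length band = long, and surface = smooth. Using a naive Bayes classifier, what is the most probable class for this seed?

arabica

arabica: 0.9 × 0.15 × 0.2 × 0.85 × 0.9 = 0.020655
robusta: 0.1 × 0.25 × 0.1 × 0.35 × 0.65 = 0.00056875
Highest score → arabica.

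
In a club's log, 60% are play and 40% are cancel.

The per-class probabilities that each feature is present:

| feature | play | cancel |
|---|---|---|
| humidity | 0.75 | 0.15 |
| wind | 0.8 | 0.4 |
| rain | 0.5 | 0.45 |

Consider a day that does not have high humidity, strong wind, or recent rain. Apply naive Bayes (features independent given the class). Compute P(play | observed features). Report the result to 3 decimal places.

play: 0.6 × (1−0.75) × (1−0.8) × (1−0.5) = 0.015
cancel: 0.4 × (1−0.15) × (1−0.4) × (1−0.45) = 0.1122
P(play | x) = 0.015 / 0.1272 ≈ 0.118

0.118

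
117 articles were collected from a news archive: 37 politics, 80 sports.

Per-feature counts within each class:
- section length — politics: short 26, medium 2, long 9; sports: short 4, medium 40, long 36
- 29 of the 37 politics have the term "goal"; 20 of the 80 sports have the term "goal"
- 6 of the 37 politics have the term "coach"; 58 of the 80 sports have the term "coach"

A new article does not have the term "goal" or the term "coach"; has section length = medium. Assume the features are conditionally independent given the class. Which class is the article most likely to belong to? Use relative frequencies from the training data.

politics: (37/117) × (2/37) × (8/37) × (31/37) ≈ 0.00309665
sports: (80/117) × (40/80) × (60/80) × (22/80) ≈ 0.0705128
Highest score → sports.

sports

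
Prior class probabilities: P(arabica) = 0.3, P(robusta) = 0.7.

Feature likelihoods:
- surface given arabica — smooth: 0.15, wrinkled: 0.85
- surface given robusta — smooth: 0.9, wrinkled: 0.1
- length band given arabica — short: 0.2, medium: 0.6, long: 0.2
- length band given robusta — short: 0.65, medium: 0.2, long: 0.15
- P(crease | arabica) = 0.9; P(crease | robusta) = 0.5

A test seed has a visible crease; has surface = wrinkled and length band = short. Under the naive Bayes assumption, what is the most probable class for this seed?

arabica

arabica: 0.3 × 0.85 × 0.2 × 0.9 = 0.0459
robusta: 0.7 × 0.1 × 0.65 × 0.5 = 0.02275
Highest score → arabica.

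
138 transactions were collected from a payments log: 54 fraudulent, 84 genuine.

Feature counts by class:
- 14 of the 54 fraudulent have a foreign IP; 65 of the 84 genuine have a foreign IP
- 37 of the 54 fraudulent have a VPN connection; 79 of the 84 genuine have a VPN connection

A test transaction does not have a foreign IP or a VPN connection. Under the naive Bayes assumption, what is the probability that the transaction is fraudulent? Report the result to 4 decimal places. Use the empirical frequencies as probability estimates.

fraudulent: (54/138) × (40/54) × (17/54) ≈ 0.0912507
genuine: (84/138) × (19/84) × (5/84) ≈ 0.00819531
P(fraudulent | x) = 0.0912507 / 0.09944601 ≈ 0.9176

0.9176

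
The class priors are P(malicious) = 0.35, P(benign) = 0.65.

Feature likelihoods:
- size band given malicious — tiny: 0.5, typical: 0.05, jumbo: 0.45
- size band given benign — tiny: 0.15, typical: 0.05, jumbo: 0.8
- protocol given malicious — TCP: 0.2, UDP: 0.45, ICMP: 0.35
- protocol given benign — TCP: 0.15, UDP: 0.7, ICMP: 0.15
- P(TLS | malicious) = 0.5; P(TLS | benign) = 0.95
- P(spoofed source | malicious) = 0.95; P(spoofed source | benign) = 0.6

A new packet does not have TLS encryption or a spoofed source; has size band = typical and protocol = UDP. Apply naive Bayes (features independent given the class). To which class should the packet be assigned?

malicious: 0.35 × 0.05 × 0.45 × (1−0.5) × (1−0.95) = 0.000196875
benign: 0.65 × 0.05 × 0.7 × (1−0.95) × (1−0.6) = 0.000455
Highest score → benign.

benign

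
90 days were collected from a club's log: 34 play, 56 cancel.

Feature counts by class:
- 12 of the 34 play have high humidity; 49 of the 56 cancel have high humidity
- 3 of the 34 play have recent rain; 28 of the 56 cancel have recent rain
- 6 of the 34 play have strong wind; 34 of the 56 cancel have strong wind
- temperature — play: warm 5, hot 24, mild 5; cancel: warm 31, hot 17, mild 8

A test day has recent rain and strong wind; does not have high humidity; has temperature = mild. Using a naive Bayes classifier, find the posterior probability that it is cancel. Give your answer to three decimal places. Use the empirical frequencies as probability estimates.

0.858

play: (34/90) × (22/34) × (3/34) × (6/34) × (5/34) ≈ 0.000559739
cancel: (56/90) × (7/56) × (28/56) × (34/56) × (8/56) ≈ 0.00337302
P(cancel | x) = 0.00337302 / 0.003932759 ≈ 0.858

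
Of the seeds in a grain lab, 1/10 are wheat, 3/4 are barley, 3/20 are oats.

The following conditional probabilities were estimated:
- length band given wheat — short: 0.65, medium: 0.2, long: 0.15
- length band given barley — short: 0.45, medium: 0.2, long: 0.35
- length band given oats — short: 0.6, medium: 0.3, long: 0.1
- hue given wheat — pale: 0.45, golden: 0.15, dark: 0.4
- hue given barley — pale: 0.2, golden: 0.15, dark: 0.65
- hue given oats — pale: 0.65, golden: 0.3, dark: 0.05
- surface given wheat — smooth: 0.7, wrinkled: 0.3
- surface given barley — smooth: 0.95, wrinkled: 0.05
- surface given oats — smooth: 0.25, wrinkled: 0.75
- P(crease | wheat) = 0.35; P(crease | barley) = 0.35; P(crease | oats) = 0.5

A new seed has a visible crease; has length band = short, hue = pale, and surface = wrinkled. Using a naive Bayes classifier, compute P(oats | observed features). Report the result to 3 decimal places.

0.838

wheat: 0.1 × 0.65 × 0.45 × 0.3 × 0.35 = 0.00307125
barley: 0.75 × 0.45 × 0.2 × 0.05 × 0.35 = 0.00118125
oats: 0.15 × 0.6 × 0.65 × 0.75 × 0.5 = 0.0219375
P(oats | x) = 0.0219375 / 0.02619 ≈ 0.838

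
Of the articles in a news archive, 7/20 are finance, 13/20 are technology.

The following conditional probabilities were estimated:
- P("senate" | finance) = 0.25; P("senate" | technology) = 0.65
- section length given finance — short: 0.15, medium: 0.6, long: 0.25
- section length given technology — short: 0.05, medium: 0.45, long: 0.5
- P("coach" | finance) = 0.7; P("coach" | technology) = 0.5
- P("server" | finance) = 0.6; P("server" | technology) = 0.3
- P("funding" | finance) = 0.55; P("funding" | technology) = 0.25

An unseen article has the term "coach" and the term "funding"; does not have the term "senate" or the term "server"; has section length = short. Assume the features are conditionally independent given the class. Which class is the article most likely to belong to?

finance: 0.35 × (1−0.25) × 0.15 × 0.7 × (1−0.6) × 0.55 = 0.00606375
technology: 0.65 × (1−0.65) × 0.05 × 0.5 × (1−0.3) × 0.25 = 0.0009953125
Highest score → finance.

finance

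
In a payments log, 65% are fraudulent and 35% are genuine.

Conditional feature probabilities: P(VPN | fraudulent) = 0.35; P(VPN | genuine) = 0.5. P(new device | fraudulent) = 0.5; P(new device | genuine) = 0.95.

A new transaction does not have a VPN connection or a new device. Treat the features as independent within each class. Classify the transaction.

fraudulent: 0.65 × (1−0.35) × (1−0.5) = 0.21125
genuine: 0.35 × (1−0.5) × (1−0.95) = 0.00875
Highest score → fraudulent.

fraudulent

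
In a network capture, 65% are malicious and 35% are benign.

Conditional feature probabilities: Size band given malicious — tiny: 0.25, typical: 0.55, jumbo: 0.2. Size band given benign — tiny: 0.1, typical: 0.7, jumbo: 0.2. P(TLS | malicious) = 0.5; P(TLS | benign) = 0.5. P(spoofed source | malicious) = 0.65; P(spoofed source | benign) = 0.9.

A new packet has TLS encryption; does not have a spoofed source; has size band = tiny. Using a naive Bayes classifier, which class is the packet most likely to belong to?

malicious: 0.65 × 0.25 × 0.5 × (1−0.65) = 0.0284375
benign: 0.35 × 0.1 × 0.5 × (1−0.9) = 0.00175
Highest score → malicious.

malicious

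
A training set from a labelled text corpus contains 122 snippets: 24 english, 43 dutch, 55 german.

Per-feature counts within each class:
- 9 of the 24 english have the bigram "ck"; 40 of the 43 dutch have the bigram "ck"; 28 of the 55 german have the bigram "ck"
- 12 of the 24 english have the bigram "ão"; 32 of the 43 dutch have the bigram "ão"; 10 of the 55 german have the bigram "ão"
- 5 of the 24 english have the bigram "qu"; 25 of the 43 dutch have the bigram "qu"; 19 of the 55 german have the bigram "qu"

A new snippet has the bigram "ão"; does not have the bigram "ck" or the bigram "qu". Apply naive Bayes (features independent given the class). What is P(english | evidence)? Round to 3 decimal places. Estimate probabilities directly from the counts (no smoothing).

english: (24/122) × (15/24) × (12/24) × (19/24) ≈ 0.048668
dutch: (43/122) × (3/43) × (32/43) × (18/43) ≈ 0.00766032
german: (55/122) × (27/55) × (10/55) × (36/55) ≈ 0.0263379
P(english | x) = 0.048668 / 0.08266622 ≈ 0.589

0.589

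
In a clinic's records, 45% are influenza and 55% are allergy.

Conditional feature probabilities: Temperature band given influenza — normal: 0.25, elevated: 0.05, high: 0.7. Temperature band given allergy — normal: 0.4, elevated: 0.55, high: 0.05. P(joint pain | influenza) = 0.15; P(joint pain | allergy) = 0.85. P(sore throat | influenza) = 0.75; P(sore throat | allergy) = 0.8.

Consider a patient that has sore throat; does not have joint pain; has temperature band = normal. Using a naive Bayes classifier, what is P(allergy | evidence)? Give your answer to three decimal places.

0.269

influenza: 0.45 × 0.25 × (1−0.15) × 0.75 = 0.07171875
allergy: 0.55 × 0.4 × (1−0.85) × 0.8 = 0.0264
P(allergy | x) = 0.0264 / 0.09811875 ≈ 0.269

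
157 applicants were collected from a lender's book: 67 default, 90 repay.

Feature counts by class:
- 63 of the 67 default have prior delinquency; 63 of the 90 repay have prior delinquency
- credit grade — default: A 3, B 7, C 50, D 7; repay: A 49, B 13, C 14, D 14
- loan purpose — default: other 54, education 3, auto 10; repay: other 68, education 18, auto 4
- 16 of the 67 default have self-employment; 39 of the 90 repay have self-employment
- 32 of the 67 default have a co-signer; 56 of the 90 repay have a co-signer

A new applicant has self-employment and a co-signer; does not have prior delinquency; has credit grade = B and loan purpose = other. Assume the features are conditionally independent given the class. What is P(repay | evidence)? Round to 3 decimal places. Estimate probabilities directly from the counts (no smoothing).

0.954

default: (67/157) × (4/67) × (7/67) × (54/67) × (16/67) × (32/67) ≈ 0.000244694
repay: (90/157) × (27/90) × (13/90) × (68/90) × (39/90) × (56/90) ≈ 0.00506056
P(repay | x) = 0.00506056 / 0.005305254 ≈ 0.954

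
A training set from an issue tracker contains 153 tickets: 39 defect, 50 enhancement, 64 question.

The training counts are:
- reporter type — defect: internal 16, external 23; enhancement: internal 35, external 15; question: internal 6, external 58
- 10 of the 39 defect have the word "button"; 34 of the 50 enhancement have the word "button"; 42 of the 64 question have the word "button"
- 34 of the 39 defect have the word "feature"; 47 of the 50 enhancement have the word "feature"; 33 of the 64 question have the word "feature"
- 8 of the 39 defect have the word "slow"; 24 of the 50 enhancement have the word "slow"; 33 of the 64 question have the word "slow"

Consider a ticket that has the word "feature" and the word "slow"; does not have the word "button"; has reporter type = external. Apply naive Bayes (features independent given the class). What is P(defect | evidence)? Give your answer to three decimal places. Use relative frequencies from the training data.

defect: (39/153) × (23/39) × (29/39) × (34/39) × (8/39) ≈ 0.0199898
enhancement: (50/153) × (15/50) × (16/50) × (47/50) × (24/50) ≈ 0.0141553
question: (64/153) × (58/64) × (22/64) × (33/64) × (33/64) ≈ 0.0346455
P(defect | x) = 0.0199898 / 0.0687906 ≈ 0.291

0.291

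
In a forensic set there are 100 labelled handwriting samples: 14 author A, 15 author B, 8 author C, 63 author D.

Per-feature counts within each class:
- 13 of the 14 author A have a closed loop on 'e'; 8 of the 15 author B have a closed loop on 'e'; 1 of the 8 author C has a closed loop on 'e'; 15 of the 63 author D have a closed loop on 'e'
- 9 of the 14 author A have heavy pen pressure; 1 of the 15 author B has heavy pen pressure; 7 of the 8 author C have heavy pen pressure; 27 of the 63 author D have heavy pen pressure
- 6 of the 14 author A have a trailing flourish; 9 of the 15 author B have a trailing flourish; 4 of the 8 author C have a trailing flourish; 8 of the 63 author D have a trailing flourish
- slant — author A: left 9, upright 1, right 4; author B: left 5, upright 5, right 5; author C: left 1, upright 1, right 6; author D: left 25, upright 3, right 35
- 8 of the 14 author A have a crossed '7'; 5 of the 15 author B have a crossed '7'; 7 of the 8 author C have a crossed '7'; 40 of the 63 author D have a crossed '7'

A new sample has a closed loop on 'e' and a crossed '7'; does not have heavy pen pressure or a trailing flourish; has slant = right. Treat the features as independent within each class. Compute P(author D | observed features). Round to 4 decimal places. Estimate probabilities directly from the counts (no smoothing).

0.7661

author A: (14/100) × (13/14) × (5/14) × (8/14) × (4/14) × (8/14) ≈ 0.00433153
author B: (15/100) × (8/15) × (14/15) × (6/15) × (5/15) × (5/15) ≈ 0.00331852
author C: (8/100) × (1/8) × (1/8) × (4/8) × (6/8) × (7/8) = 0.00041015625
author D: (63/100) × (15/63) × (36/63) × (55/63) × (35/63) × (40/63) ≈ 0.026395
P(author D | x) = 0.026395 / 0.03445520625 ≈ 0.7661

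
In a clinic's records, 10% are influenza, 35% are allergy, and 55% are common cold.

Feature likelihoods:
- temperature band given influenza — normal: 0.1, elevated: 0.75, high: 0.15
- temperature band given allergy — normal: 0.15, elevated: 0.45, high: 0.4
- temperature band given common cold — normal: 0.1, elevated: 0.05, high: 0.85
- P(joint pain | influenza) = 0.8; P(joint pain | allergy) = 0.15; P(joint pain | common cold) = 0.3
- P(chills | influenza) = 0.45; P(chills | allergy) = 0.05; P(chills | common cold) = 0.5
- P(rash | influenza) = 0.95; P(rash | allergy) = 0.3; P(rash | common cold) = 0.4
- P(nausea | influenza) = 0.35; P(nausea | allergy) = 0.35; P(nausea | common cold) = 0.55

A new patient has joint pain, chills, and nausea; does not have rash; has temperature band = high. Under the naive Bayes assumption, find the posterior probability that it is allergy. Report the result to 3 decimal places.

influenza: 0.1 × 0.15 × 0.8 × 0.45 × (1−0.95) × 0.35 = 0.0000945
allergy: 0.35 × 0.4 × 0.15 × 0.05 × (1−0.3) × 0.35 = 0.00025725
common cold: 0.55 × 0.85 × 0.3 × 0.5 × (1−0.4) × 0.55 = 0.02314125
P(allergy | x) = 0.00025725 / 0.023493 ≈ 0.011

0.011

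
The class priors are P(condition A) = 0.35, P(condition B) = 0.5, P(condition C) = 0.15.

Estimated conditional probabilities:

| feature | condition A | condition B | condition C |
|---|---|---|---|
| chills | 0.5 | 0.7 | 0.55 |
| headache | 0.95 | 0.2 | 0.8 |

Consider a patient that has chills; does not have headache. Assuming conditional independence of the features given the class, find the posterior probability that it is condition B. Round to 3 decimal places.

condition A: 0.35 × 0.5 × (1−0.95) = 0.00875
condition B: 0.5 × 0.7 × (1−0.2) = 0.28
condition C: 0.15 × 0.55 × (1−0.8) = 0.0165
P(condition B | x) = 0.28 / 0.30525 ≈ 0.917

0.917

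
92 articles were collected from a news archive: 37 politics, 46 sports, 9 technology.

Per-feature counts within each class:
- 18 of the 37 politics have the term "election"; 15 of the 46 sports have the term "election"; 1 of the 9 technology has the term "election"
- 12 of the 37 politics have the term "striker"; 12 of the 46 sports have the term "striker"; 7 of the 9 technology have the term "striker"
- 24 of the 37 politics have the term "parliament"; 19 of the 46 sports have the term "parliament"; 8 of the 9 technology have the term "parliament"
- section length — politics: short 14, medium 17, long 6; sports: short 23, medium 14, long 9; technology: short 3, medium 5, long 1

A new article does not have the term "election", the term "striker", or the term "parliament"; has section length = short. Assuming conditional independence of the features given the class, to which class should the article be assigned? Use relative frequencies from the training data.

politics: (37/92) × (19/37) × (25/37) × (13/37) × (14/37) ≈ 0.0185512
sports: (46/92) × (31/46) × (34/46) × (27/46) × (23/46) ≈ 0.0730922
technology: (9/92) × (8/9) × (2/9) × (1/9) × (3/9) ≈ 0.000715692
Highest score → sports.

sports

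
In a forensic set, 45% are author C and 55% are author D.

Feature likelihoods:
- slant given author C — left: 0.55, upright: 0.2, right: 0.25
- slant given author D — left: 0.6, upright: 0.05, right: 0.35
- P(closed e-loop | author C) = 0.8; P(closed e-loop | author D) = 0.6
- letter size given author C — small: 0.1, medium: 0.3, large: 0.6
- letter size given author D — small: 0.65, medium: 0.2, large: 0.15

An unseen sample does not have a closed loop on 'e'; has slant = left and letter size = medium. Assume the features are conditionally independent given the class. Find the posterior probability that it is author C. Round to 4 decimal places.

0.3600

author C: 0.45 × 0.55 × (1−0.8) × 0.3 = 0.01485
author D: 0.55 × 0.6 × (1−0.6) × 0.2 = 0.0264
P(author C | x) = 0.01485 / 0.04125 ≈ 0.3600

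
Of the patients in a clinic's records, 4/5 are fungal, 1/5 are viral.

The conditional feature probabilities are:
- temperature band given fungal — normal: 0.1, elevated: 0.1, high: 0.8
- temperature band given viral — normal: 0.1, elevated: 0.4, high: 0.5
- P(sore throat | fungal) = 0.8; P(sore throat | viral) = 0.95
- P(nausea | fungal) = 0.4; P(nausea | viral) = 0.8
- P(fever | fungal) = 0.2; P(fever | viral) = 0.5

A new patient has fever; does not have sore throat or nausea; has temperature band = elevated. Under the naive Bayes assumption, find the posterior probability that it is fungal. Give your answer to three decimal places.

0.828

fungal: 0.8 × 0.1 × (1−0.8) × (1−0.4) × 0.2 = 0.00192
viral: 0.2 × 0.4 × (1−0.95) × (1−0.8) × 0.5 = 0.0004
P(fungal | x) = 0.00192 / 0.00232 ≈ 0.828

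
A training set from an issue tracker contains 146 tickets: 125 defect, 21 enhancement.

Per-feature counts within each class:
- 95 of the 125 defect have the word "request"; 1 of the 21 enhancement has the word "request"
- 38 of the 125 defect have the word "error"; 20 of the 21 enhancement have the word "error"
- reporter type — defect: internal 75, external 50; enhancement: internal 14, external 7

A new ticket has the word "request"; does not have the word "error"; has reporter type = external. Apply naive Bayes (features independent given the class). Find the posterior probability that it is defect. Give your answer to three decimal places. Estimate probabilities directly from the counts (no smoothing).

0.999

defect: (125/146) × (95/125) × (87/125) × (50/125) ≈ 0.181151
enhancement: (21/146) × (1/21) × (1/21) × (7/21) ≈ 0.000108719
P(defect | x) = 0.181151 / 0.181259719 ≈ 0.999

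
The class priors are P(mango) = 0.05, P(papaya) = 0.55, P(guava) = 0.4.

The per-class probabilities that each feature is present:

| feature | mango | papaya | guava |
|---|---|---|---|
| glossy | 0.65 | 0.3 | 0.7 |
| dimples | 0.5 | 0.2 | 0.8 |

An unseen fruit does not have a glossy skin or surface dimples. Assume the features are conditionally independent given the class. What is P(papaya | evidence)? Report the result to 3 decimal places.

mango: 0.05 × (1−0.65) × (1−0.5) = 0.00875
papaya: 0.55 × (1−0.3) × (1−0.2) = 0.308
guava: 0.4 × (1−0.7) × (1−0.8) = 0.024
P(papaya | x) = 0.308 / 0.34075 ≈ 0.904

0.904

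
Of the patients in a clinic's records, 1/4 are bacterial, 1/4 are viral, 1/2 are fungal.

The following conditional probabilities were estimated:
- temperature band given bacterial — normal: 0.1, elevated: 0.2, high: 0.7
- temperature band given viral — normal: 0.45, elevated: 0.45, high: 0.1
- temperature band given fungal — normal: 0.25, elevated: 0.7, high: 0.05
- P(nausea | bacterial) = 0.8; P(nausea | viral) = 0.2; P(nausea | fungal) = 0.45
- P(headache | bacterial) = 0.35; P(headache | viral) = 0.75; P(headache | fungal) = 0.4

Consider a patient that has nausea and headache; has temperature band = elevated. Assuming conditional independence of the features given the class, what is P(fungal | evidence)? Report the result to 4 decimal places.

0.6711

bacterial: 0.25 × 0.2 × 0.8 × 0.35 = 0.014
viral: 0.25 × 0.45 × 0.2 × 0.75 = 0.016875
fungal: 0.5 × 0.7 × 0.45 × 0.4 = 0.063
P(fungal | x) = 0.063 / 0.093875 ≈ 0.6711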